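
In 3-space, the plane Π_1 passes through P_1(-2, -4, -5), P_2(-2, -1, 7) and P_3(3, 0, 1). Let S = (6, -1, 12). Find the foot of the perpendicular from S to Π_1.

P_1P_2 = (0, 3, 12), P_1P_3 = (5, 4, 6); a normal to Π_1 is P_1P_2 × P_1P_3 = (-30, 60, -15).
Using P_1: Π_1 has equation -30x + 60y - 15z = -105.
Foot = S − λn with λ = (n·S − d)/|n|² = (-420 − (-105))/4725 = -1/15.
Foot = (6, -1, 12) − (-1/15)·(-30, 60, -15) = (4, 3, 11).

(4, 3, 11)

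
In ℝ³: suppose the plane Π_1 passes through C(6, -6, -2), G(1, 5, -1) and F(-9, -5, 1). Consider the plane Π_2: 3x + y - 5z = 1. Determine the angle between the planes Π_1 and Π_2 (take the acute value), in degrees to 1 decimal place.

CG = (-5, 11, 1), CF = (-15, 1, 3); a normal to Π_1 is CG × CF = (32, 0, 160).
Using C: Π_1 has equation 32x + 160z = -128.
cos θ = |n₁·n₂| / (|n₁||n₂|) = |-704| / (√26624 · √35).
θ = arccos(0.72929) ≈ 43.2°.

43.2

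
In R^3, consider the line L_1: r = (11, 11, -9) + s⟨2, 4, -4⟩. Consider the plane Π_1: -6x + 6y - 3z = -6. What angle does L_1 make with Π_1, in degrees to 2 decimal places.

26.39

sin θ = |n·v| / (|n||v|) = |24| / (√81 · √36) = 0.44444.
θ ≈ 26.39°.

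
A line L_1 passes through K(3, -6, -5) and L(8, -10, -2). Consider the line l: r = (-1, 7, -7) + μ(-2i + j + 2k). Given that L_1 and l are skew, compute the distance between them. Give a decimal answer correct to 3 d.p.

A direction vector for L_1 is L − K = (5, -4, 3).
Common perpendicular direction n = (5, -4, 3) × (-2, 1, 2) = (-11, -16, -3).
With w = (-1, 7, -7) − (3, -6, -5) = (-4, 13, -2), w · n = -158.
Distance = |w · n| / |n| = |-158| / √386 ≈ 8.042.

8.042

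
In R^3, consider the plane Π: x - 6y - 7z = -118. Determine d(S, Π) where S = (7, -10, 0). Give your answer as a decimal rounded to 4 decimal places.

19.9491

n·S − d = (1)·(7) + (-6)·(-10) + (-7)·(0) − (-118) = 185; |n| = √86.
Distance = |185| / √86 = 185/√86 ≈ 19.9491.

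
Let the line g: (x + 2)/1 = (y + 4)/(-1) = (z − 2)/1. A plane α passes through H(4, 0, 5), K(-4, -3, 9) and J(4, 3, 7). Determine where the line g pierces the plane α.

(0, -6, 4)

g has direction (1, -1, 1) through (-2, -4, 2).
HK = (-8, -3, 4), HJ = (0, 3, 2); a normal to α is HK × HJ = (-18, 16, -24).
Using H: α has equation -18x + 16y - 24z = -192.
Substitute r = (-2, -4, 2) + t(1, -1, 1) into the plane: -76 + (-58)t = -192, so t = 2.
Intersection: (-2, -4, 2) + 2·(1, -1, 1) = (0, -6, 4).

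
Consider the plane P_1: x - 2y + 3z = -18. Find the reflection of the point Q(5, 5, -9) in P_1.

λ = (n·Q − d)/|n|² = (-32 − (-18))/14 = -1.
Reflection = Q − 2λn = (5, 5, -9) − (-2)·(1, -2, 3) = (7, 1, -3).

(7, 1, -3)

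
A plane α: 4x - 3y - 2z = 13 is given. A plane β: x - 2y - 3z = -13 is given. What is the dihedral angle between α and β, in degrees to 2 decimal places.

cos θ = |n₁·n₂| / (|n₁||n₂|) = |16| / (√29 · √14).
θ = arccos(0.79407) ≈ 37.43°.

37.43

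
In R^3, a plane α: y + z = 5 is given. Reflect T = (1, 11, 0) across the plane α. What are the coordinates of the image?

λ = (n·T − d)/|n|² = (11 − 5)/2 = 3.
Reflection = T − 2λn = (1, 11, 0) − 6·(0, 1, 1) = (1, 5, -6).

(1, 5, -6)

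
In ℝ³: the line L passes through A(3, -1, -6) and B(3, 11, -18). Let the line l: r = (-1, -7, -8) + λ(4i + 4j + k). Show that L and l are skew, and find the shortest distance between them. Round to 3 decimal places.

A direction vector for L is B − A = (0, 12, -12).
Common perpendicular direction n = (0, 12, -12) × (4, 4, 1) = (60, -48, -48).
With w = (-1, -7, -8) − (3, -1, -6) = (-4, -6, -2), w · n = 144.
Since n ≠ 0 the lines are not parallel, and w · n = 144 ≠ 0 so they do not intersect; hence they are skew.
Distance = |w · n| / |n| = |144| / √8208 ≈ 1.589.

1.589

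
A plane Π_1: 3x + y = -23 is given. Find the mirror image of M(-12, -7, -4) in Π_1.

(0, -3, -4)

λ = (n·M − d)/|n|² = (-43 − (-23))/10 = -2.
Reflection = M − 2λn = (-12, -7, -4) − (-4)·(3, 1, 0) = (0, -3, -4).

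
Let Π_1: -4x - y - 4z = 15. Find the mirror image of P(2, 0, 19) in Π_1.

λ = (n·P − d)/|n|² = (-84 − 15)/33 = -3.
Reflection = P − 2λn = (2, 0, 19) − (-6)·(-4, -1, -4) = (-22, -6, -5).

(-22, -6, -5)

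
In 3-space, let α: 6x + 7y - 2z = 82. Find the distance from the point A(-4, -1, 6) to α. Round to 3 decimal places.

n·A − d = (6)·(-4) + (7)·(-1) + (-2)·(6) − 82 = -125; |n| = √89.
Distance = |-125| / √89 = 125/√89 ≈ 13.250.

13.250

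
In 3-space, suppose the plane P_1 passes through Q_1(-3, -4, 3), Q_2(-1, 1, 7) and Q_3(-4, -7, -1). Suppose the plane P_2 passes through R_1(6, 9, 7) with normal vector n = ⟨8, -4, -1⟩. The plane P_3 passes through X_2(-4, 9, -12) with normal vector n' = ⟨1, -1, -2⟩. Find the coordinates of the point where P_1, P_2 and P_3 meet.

Q_1Q_2 = (2, 5, 4), Q_1Q_3 = (-1, -3, -4); a normal to P_1 is Q_1Q_2 × Q_1Q_3 = (-8, 4, -1).
Using Q_1: P_1 has equation -8x + 4y - z = 5.
P_2: n·r = n·R_1 gives 8x - 4y - z = 5.
P_3: n'·r = n'·X_2 gives x - y - 2z = 11.
Solving the 3×3 linear system -8x + 4y - z = 5, 8x - 4y - z = 5, x - y - 2z = 11 (e.g. by elimination or Cramer's rule, determinant = 8) gives (-1, -2, -5).

(-1, -2, -5)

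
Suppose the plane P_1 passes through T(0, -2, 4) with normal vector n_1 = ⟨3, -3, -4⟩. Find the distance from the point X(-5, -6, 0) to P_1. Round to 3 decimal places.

P_1: n_1·r = n_1·T gives 3x - 3y - 4z = -10.
n·X − d = (3)·(-5) + (-3)·(-6) + (-4)·(0) − (-10) = 13; |n| = √34.
Distance = |13| / √34 = 13/√34 ≈ 2.229.

2.229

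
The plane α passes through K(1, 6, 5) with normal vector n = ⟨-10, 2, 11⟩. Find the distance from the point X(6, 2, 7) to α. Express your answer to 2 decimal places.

2.40

α: n·r = n·K gives -10x + 2y + 11z = 57.
n·X − d = (-10)·(6) + (2)·(2) + (11)·(7) − 57 = -36; |n| = √225.
Distance = |-36| / √225 = 36/√225 ≈ 2.40.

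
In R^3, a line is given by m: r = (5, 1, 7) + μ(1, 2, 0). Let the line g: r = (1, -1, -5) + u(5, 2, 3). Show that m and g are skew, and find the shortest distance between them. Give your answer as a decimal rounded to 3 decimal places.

7.471

Common perpendicular direction n = (1, 2, 0) × (5, 2, 3) = (6, -3, -8).
With w = (1, -1, -5) − (5, 1, 7) = (-4, -2, -12), w · n = 78.
Since n ≠ 0 the lines are not parallel, and w · n = 78 ≠ 0 so they do not intersect; hence they are skew.
Distance = |w · n| / |n| = |78| / √109 ≈ 7.471.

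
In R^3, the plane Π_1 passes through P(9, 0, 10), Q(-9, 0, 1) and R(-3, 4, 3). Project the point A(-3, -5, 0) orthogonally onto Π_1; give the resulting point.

(-5, -4, 4)

PQ = (-18, 0, -9), PR = (-12, 4, -7); a normal to Π_1 is PQ × PR = (36, -18, -72).
Using P: Π_1 has equation 36x - 18y - 72z = -396.
Foot = A − λn with λ = (n·A − d)/|n|² = (-18 − (-396))/6804 = 1/18.
Foot = (-3, -5, 0) − (1/18)·(36, -18, -72) = (-5, -4, 4).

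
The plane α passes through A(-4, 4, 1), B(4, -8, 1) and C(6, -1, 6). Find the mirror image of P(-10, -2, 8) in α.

(2, 6, -8)

AB = (8, -12, 0), AC = (10, -5, 5); a normal to α is AB × AC = (-60, -40, 80).
Using A: α has equation -60x - 40y + 80z = 160.
λ = (n·P − d)/|n|² = (1320 − 160)/11600 = 1/10.
Reflection = P − 2λn = (-10, -2, 8) − (1/5)·(-60, -40, 80) = (2, 6, -8).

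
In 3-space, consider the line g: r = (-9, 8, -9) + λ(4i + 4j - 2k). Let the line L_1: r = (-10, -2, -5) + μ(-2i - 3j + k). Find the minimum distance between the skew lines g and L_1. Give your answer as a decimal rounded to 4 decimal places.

Common perpendicular direction n = (4, 4, -2) × (-2, -3, 1) = (-2, 0, -4).
With w = (-10, -2, -5) − (-9, 8, -9) = (-1, -10, 4), w · n = -14.
Distance = |w · n| / |n| = |-14| / √20 ≈ 3.1305.

3.1305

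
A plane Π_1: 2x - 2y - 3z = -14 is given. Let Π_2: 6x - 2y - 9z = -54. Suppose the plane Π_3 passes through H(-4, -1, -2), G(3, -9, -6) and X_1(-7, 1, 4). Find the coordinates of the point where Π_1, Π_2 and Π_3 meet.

HG = (7, -8, -4), HX_1 = (-3, 2, 6); a normal to Π_3 is HG × HX_1 = (-40, -30, -10).
Using H: Π_3 has equation -40x - 30y - 10z = 210.
Solving the 3×3 linear system 2x - 2y - 3z = -14, 6x - 2y - 9z = -54, -40x - 30y - 10z = 210 (e.g. by elimination or Cramer's rule, determinant = -560) gives (-4, -3, 4).

(-4, -3, 4)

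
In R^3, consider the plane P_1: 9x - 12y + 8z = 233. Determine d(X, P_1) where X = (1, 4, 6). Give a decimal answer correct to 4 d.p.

13.1765

n·X − d = (9)·(1) + (-12)·(4) + (8)·(6) − 233 = -224; |n| = √289.
Distance = |-224| / √289 = 224/√289 ≈ 13.1765.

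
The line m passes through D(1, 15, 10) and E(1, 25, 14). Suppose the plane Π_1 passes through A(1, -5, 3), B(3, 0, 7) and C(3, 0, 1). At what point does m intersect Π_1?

A direction vector for m is E − D = (0, 10, 4).
AB = (2, 5, 4), AC = (2, 5, -2); a normal to Π_1 is AB × AC = (-30, 12, 0).
Using A: Π_1 has equation -30x + 12y = -90.
Substitute r = (1, 15, 10) + t(0, 10, 4) into the plane: 150 + 120t = -90, so t = -2.
Intersection: (1, 15, 10) + (-2)·(0, 10, 4) = (1, -5, 2).

(1, -5, 2)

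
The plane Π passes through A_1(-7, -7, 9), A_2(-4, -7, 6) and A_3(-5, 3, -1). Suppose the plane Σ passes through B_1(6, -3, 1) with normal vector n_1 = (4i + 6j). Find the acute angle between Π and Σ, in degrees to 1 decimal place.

A_1A_2 = (3, 0, -3), A_1A_3 = (2, 10, -10); a normal to Π is A_1A_2 × A_1A_3 = (30, 24, 30).
Using A_1: Π has equation 30x + 24y + 30z = -108.
Σ: n_1·r = n_1·B_1 gives 4x + 6y = 6.
cos θ = |n₁·n₂| / (|n₁||n₂|) = |264| / (√2376 · √52).
θ = arccos(0.75107) ≈ 41.3°.

41.3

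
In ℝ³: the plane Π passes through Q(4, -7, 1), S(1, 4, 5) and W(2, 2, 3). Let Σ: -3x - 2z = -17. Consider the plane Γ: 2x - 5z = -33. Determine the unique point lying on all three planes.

(1, -1, 7)

QS = (-3, 11, 4), QW = (-2, 9, 2); a normal to Π is QS × QW = (-14, -2, -5).
Using Q: Π has equation -14x - 2y - 5z = -47.
Solving the 3×3 linear system -14x - 2y - 5z = -47, -3x - 2z = -17, 2x - 5z = -33 (e.g. by elimination or Cramer's rule, determinant = 38) gives (1, -1, 7).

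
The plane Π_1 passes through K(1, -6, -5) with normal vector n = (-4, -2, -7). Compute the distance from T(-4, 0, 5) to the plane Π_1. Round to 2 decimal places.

7.46

Π_1: n·r = n·K gives -4x - 2y - 7z = 43.
n·T − d = (-4)·(-4) + (-2)·(0) + (-7)·(5) − 43 = -62; |n| = √69.
Distance = |-62| / √69 = 62/√69 ≈ 7.46.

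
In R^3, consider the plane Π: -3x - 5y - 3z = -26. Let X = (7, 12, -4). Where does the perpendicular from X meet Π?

(4, 7, -7)

Foot = X − λn with λ = (n·X − d)/|n|² = (-69 − (-26))/43 = -1.
Foot = (7, 12, -4) − (-1)·(-3, -5, -3) = (4, 7, -7).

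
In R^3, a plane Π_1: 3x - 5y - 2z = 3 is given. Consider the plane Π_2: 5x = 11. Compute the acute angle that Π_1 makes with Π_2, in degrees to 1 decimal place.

cos θ = |n₁·n₂| / (|n₁||n₂|) = |15| / (√38 · √25).
θ = arccos(0.48666) ≈ 60.9°.

60.9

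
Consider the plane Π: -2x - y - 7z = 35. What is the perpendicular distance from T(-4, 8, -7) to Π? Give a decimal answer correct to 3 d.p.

1.905

n·T − d = (-2)·(-4) + (-1)·(8) + (-7)·(-7) − 35 = 14; |n| = √54.
Distance = |14| / √54 = 14/√54 ≈ 1.905.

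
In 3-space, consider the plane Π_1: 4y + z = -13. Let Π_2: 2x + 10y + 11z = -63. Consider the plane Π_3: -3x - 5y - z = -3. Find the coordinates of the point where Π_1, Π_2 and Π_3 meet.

Solving the 3×3 linear system 4y + z = -13, 2x + 10y + 11z = -63, -3x - 5y - z = -3 (e.g. by elimination or Cramer's rule, determinant = -104) gives (6, -2, -5).

(6, -2, -5)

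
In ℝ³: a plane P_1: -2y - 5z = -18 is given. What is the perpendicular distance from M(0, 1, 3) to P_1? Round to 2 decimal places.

n·M − d = (0)·(0) + (-2)·(1) + (-5)·(3) − (-18) = 1; |n| = √29.
Distance = |1| / √29 = 1/√29 ≈ 0.19.

0.19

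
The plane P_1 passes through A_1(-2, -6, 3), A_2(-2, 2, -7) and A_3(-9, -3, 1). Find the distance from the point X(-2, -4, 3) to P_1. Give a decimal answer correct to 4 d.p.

A_1A_2 = (0, 8, -10), A_1A_3 = (-7, 3, -2); a normal to P_1 is A_1A_2 × A_1A_3 = (14, 70, 56).
Using A_1: P_1 has equation 14x + 70y + 56z = -280.
n·X − d = (14)·(-2) + (70)·(-4) + (56)·(3) − (-280) = 140; |n| = √8232.
Distance = |140| / √8232 = 140/√8232 ≈ 1.5430.

1.5430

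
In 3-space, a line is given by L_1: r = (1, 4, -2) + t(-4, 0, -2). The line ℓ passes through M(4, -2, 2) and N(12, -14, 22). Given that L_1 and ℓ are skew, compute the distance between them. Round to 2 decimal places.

A direction vector for ℓ is N − M = (8, -12, 20).
Common perpendicular direction n = (-4, 0, -2) × (8, -12, 20) = (-24, 64, 48).
With w = (4, -2, 2) − (1, 4, -2) = (3, -6, 4), w · n = -264.
Distance = |w · n| / |n| = |-264| / √6976 ≈ 3.16.

3.16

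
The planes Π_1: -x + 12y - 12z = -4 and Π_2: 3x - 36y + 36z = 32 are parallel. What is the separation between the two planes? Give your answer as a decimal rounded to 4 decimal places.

0.3922

Rescale Π_2 by 1/(-3): -x + 12y - 12z = -32/3. Then distance = |-4 − (-32/3)| / √289 ≈ 0.3922.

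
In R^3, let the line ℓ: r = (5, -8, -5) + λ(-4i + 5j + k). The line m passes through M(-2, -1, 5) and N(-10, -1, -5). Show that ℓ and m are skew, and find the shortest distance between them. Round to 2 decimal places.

A direction vector for m is N − M = (-8, 0, -10).
Common perpendicular direction n = (-4, 5, 1) × (-8, 0, -10) = (-50, -48, 40).
With w = (-2, -1, 5) − (5, -8, -5) = (-7, 7, 10), w · n = 414.
Since n ≠ 0 the lines are not parallel, and w · n = 414 ≠ 0 so they do not intersect; hence they are skew.
Distance = |w · n| / |n| = |414| / √6404 ≈ 5.17.

5.17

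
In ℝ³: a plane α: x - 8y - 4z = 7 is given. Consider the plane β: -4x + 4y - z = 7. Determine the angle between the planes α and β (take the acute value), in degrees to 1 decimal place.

cos θ = |n₁·n₂| / (|n₁||n₂|) = |-32| / (√81 · √33).
θ = arccos(0.61894) ≈ 51.8°.

51.8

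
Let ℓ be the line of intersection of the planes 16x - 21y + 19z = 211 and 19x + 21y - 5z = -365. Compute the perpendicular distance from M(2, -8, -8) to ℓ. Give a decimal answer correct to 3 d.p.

9.943

Direction of ℓ: (16, -21, 19) × (19, 21, -5) = (-294, 441, 735).
A point on ℓ: solving the two plane equations with x = -8 gives (-8, -8, 9).
Taking (-8, -8, 9) on ℓ with direction v = (-294, 441, 735): w = M − (-8, -8, 9) = (10, 0, -17), and w × v = (7497, -2352, 4410).
Distance = |w × v| / |v| = √81185013 / √821142 ≈ 9.943.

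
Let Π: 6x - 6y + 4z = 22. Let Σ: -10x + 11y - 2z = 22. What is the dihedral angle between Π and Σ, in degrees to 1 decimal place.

17.8

cos θ = |n₁·n₂| / (|n₁||n₂|) = |-134| / (√88 · √225).
θ = arccos(0.95230) ≈ 17.8°.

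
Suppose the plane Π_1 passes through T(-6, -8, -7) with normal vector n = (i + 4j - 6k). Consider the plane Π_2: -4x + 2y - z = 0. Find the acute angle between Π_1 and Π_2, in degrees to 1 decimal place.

72.6

Π_1: n·r = n·T gives x + 4y - 6z = 4.
cos θ = |n₁·n₂| / (|n₁||n₂|) = |10| / (√53 · √21).
θ = arccos(0.29975) ≈ 72.6°.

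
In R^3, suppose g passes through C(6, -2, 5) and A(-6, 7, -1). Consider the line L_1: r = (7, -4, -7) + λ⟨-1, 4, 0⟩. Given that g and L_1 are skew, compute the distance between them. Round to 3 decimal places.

10.393

A direction vector for g is A − C = (-12, 9, -6).
Common perpendicular direction n = (-12, 9, -6) × (-1, 4, 0) = (24, 6, -39).
With w = (7, -4, -7) − (6, -2, 5) = (1, -2, -12), w · n = 480.
Distance = |w · n| / |n| = |480| / √2133 ≈ 10.393.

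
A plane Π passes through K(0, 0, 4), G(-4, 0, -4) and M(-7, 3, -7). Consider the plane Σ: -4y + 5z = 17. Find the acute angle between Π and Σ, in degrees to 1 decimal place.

KG = (-4, 0, -8), KM = (-7, 3, -11); a normal to Π is KG × KM = (24, 12, -12).
Using K: Π has equation 24x + 12y - 12z = -48.
cos θ = |n₁·n₂| / (|n₁||n₂|) = |-108| / (√864 · √41).
θ = arccos(0.57382) ≈ 55.0°.

55.0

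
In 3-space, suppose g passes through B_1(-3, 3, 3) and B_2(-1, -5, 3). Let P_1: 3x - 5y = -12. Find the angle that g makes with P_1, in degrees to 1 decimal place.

73.1

A direction vector for g is B_2 − B_1 = (2, -8, 0).
sin θ = |n·v| / (|n||v|) = |46| / (√34 · √68) = 0.95667.
θ ≈ 73.1°.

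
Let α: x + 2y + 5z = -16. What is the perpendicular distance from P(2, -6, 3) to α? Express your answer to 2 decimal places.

n·P − d = (1)·(2) + (2)·(-6) + (5)·(3) − (-16) = 21; |n| = √30.
Distance = |21| / √30 = 21/√30 ≈ 3.83.

3.83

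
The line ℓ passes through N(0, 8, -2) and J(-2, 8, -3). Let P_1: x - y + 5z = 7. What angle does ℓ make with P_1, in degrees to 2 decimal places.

A direction vector for ℓ is J − N = (-2, 0, -1).
sin θ = |n·v| / (|n||v|) = |-7| / (√27 · √5) = 0.60246.
θ ≈ 37.05°.

37.05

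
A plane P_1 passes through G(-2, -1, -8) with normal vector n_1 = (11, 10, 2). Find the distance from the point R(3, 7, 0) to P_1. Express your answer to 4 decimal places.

10.0667

P_1: n_1·r = n_1·G gives 11x + 10y + 2z = -48.
n·R − d = (11)·(3) + (10)·(7) + (2)·(0) − (-48) = 151; |n| = √225.
Distance = |151| / √225 = 151/√225 ≈ 10.0667.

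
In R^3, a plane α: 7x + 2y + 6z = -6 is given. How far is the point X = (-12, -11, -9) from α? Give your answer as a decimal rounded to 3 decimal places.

16.324

n·X − d = (7)·(-12) + (2)·(-11) + (6)·(-9) − (-6) = -154; |n| = √89.
Distance = |-154| / √89 = 154/√89 ≈ 16.324.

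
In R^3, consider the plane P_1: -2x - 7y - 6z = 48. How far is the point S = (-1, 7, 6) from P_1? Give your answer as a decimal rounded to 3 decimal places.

n·S − d = (-2)·(-1) + (-7)·(7) + (-6)·(6) − 48 = -131; |n| = √89.
Distance = |-131| / √89 = 131/√89 ≈ 13.886.

13.886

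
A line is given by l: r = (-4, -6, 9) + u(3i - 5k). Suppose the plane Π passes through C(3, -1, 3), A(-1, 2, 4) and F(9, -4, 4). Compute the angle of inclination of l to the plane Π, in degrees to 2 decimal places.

CA = (-4, 3, 1), CF = (6, -3, 1); a normal to Π is CA × CF = (6, 10, -6).
Using C: Π has equation 6x + 10y - 6z = -10.
sin θ = |n·v| / (|n||v|) = |48| / (√172 · √34) = 0.62768.
θ ≈ 38.88°.

38.88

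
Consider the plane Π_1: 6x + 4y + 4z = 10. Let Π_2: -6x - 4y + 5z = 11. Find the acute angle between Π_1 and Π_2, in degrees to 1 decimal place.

63.8

cos θ = |n₁·n₂| / (|n₁||n₂|) = |-32| / (√68 · √77).
θ = arccos(0.44223) ≈ 63.8°.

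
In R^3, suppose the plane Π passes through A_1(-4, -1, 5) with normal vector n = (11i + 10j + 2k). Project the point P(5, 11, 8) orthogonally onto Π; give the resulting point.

(-6, 1, 6)

Π: n·r = n·A_1 gives 11x + 10y + 2z = -44.
Foot = P − λn with λ = (n·P − d)/|n|² = (181 − (-44))/225 = 1.
Foot = (5, 11, 8) − 1·(11, 10, 2) = (-6, 1, 6).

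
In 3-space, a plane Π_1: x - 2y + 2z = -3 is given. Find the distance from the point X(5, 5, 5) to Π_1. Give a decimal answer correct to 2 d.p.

n·X − d = (1)·(5) + (-2)·(5) + (2)·(5) − (-3) = 8; |n| = √9.
Distance = |8| / √9 = 8/√9 ≈ 2.67.

2.67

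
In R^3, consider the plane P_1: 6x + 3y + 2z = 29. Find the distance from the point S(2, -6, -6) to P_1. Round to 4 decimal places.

n·S − d = (6)·(2) + (3)·(-6) + (2)·(-6) − 29 = -47; |n| = √49.
Distance = |-47| / √49 = 47/√49 ≈ 6.7143.

6.7143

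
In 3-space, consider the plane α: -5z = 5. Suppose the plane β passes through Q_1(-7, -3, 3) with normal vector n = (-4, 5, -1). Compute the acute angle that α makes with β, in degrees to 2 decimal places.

81.12

β: n·r = n·Q_1 gives -4x + 5y - z = 10.
cos θ = |n₁·n₂| / (|n₁||n₂|) = |5| / (√25 · √42).
θ = arccos(0.15430) ≈ 81.12°.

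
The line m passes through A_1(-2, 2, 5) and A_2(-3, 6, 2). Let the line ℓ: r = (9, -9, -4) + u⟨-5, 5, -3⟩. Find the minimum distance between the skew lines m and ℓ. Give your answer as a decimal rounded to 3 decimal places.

12.036

A direction vector for m is A_2 − A_1 = (-1, 4, -3).
Common perpendicular direction n = (-1, 4, -3) × (-5, 5, -3) = (3, 12, 15).
With w = (9, -9, -4) − (-2, 2, 5) = (11, -11, -9), w · n = -234.
Distance = |w · n| / |n| = |-234| / √378 ≈ 12.036.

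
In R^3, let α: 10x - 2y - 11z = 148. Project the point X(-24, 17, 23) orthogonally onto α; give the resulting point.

(6, 11, -10)

Foot = X − λn with λ = (n·X − d)/|n|² = (-527 − 148)/225 = -3.
Foot = (-24, 17, 23) − (-3)·(10, -2, -11) = (6, 11, -10).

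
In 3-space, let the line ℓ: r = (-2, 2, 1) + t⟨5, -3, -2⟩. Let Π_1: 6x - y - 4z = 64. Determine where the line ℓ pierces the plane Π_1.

(8, -4, -3)

Substitute r = (-2, 2, 1) + t(5, -3, -2) into the plane: -18 + 41t = 64, so t = 2.
Intersection: (-2, 2, 1) + 2·(5, -3, -2) = (8, -4, -3).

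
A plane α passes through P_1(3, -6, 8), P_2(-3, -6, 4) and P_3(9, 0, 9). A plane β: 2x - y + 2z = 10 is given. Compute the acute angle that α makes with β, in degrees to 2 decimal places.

P_1P_2 = (-6, 0, -4), P_1P_3 = (6, 6, 1); a normal to α is P_1P_2 × P_1P_3 = (24, -18, -36).
Using P_1: α has equation 24x - 18y - 36z = -108.
cos θ = |n₁·n₂| / (|n₁||n₂|) = |-6| / (√2196 · √9).
θ = arccos(0.04268) ≈ 87.55°.

87.55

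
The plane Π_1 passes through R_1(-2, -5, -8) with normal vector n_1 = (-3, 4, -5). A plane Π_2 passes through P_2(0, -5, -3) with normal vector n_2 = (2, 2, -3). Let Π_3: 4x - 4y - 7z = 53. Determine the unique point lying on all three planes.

Π_1: n_1·r = n_1·R_1 gives -3x + 4y - 5z = 26.
Π_2: n_2·r = n_2·P_2 gives 2x + 2y - 3z = -1.
Solving the 3×3 linear system -3x + 4y - 5z = 26, 2x + 2y - 3z = -1, 4x - 4y - 7z = 53 (e.g. by elimination or Cramer's rule, determinant = 166) gives (-5, -6, -7).

(-5, -6, -7)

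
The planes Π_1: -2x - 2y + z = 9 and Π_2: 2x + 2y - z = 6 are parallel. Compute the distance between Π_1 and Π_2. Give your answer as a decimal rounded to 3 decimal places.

5.000

Rescale Π_2 by 1/(-1): -2x - 2y + z = -6. Then distance = |9 − (-6)| / √9 ≈ 5.000.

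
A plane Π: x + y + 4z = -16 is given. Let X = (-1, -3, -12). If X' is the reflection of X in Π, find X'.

(3, 1, 4)

λ = (n·X − d)/|n|² = (-52 − (-16))/18 = -2.
Reflection = X − 2λn = (-1, -3, -12) − (-4)·(1, 1, 4) = (3, 1, 4).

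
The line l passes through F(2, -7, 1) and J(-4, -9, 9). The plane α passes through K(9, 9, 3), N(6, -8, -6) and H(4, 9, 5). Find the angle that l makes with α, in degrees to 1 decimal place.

A direction vector for l is J − F = (-6, -2, 8).
KN = (-3, -17, -9), KH = (-5, 0, 2); a normal to α is KN × KH = (-34, 51, -85).
Using K: α has equation -34x + 51y - 85z = -102.
sin θ = |n·v| / (|n||v|) = |-578| / (√10982 · √104) = 0.54084.
θ ≈ 32.7°.

32.7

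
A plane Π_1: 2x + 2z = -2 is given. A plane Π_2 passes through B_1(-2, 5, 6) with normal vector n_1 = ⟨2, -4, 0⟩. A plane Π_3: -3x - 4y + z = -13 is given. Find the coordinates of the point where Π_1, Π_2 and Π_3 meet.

(-2, 5, 1)

Π_2: n_1·r = n_1·B_1 gives 2x - 4y = -24.
Solving the 3×3 linear system 2x + 2z = -2, 2x - 4y = -24, -3x - 4y + z = -13 (e.g. by elimination or Cramer's rule, determinant = -48) gives (-2, 5, 1).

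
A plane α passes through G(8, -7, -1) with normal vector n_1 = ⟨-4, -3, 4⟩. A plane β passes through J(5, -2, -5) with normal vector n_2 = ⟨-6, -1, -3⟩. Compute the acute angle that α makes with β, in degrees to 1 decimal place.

69.8

α: n_1·r = n_1·G gives -4x - 3y + 4z = -15.
β: n_2·r = n_2·J gives -6x - y - 3z = -13.
cos θ = |n₁·n₂| / (|n₁||n₂|) = |15| / (√41 · √46).
θ = arccos(0.34540) ≈ 69.8°.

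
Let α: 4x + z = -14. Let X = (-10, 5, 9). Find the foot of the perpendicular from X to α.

(-6, 5, 10)

Foot = X − λn with λ = (n·X − d)/|n|² = (-31 − (-14))/17 = -1.
Foot = (-10, 5, 9) − (-1)·(4, 0, 1) = (-6, 5, 10).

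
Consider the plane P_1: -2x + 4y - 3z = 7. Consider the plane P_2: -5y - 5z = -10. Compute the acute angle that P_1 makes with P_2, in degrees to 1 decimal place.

82.5

cos θ = |n₁·n₂| / (|n₁||n₂|) = |-5| / (√29 · √50).
θ = arccos(0.13131) ≈ 82.5°.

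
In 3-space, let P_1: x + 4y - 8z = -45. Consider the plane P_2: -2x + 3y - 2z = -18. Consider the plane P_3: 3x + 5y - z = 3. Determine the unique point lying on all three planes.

Solving the 3×3 linear system x + 4y - 8z = -45, -2x + 3y - 2z = -18, 3x + 5y - z = 3 (e.g. by elimination or Cramer's rule, determinant = 127) gives (3, 0, 6).

(3, 0, 6)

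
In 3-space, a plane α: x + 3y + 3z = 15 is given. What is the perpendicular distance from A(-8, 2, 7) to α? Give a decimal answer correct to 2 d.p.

0.92

n·A − d = (1)·(-8) + (3)·(2) + (3)·(7) − 15 = 4; |n| = √19.
Distance = |4| / √19 = 4/√19 ≈ 0.92.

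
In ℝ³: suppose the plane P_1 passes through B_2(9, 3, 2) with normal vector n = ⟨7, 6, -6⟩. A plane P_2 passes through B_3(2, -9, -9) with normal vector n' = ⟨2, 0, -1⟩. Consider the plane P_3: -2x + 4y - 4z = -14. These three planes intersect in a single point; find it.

P_1: n·r = n·B_2 gives 7x + 6y - 6z = 69.
P_2: n'·r = n'·B_3 gives 2x - z = 13.
Solving the 3×3 linear system 7x + 6y - 6z = 69, 2x - z = 13, -2x + 4y - 4z = -14 (e.g. by elimination or Cramer's rule, determinant = 40) gives (9, 6, 5).

(9, 6, 5)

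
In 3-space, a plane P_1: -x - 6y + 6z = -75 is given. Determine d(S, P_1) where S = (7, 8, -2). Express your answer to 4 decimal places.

0.9363

n·S − d = (-1)·(7) + (-6)·(8) + (6)·(-2) − (-75) = 8; |n| = √73.
Distance = |8| / √73 = 8/√73 ≈ 0.9363.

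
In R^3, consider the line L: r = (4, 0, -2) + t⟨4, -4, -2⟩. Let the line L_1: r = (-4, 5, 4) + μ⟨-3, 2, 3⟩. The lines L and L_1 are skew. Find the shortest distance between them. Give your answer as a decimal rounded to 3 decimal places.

0.928

Common perpendicular direction n = (4, -4, -2) × (-3, 2, 3) = (-8, -6, -4).
With w = (-4, 5, 4) − (4, 0, -2) = (-8, 5, 6), w · n = 10.
Distance = |w · n| / |n| = |10| / √116 ≈ 0.928.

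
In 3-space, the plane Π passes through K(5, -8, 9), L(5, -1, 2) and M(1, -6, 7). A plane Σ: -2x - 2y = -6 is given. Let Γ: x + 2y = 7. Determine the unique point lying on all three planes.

KL = (0, 7, -7), KM = (-4, 2, -2); a normal to Π is KL × KM = (0, 28, 28).
Using K: Π has equation 28y + 28z = 28.
Solving the 3×3 linear system 28y + 28z = 28, -2x - 2y = -6, x + 2y = 7 (e.g. by elimination or Cramer's rule, determinant = -56) gives (-1, 4, -3).

(-1, 4, -3)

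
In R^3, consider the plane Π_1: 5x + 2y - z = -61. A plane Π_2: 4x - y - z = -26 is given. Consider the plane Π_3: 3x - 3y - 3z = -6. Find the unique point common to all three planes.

Solving the 3×3 linear system 5x + 2y - z = -61, 4x - y - z = -26, 3x - 3y - 3z = -6 (e.g. by elimination or Cramer's rule, determinant = 27) gives (-8, -9, 3).

(-8, -9, 3)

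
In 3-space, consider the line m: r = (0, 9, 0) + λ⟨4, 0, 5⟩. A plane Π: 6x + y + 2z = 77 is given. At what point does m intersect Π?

(8, 9, 10)

Substitute r = (0, 9, 0) + t(4, 0, 5) into the plane: 9 + 34t = 77, so t = 2.
Intersection: (0, 9, 0) + 2·(4, 0, 5) = (8, 9, 10).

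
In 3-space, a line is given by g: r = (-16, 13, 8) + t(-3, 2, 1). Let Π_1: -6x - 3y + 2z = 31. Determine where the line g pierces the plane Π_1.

Substitute r = (-16, 13, 8) + t(-3, 2, 1) into the plane: 73 + 14t = 31, so t = -3.
Intersection: (-16, 13, 8) + (-3)·(-3, 2, 1) = (-7, 7, 5).

(-7, 7, 5)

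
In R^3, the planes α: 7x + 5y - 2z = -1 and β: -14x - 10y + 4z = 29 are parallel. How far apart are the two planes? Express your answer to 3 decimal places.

1.529

Rescale β by 1/(-2): 7x + 5y - 2z = -29/2. Then distance = |-1 − (-29/2)| / √78 ≈ 1.529.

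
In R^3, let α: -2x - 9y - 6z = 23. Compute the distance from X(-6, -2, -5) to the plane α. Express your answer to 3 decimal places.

n·X − d = (-2)·(-6) + (-9)·(-2) + (-6)·(-5) − 23 = 37; |n| = √121.
Distance = |37| / √121 = 37/√121 ≈ 3.364.

3.364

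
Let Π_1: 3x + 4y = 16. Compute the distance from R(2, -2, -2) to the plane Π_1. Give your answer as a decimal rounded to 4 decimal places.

3.6000

n·R − d = (3)·(2) + (4)·(-2) + (0)·(-2) − 16 = -18; |n| = √25.
Distance = |-18| / √25 = 18/√25 ≈ 3.6000.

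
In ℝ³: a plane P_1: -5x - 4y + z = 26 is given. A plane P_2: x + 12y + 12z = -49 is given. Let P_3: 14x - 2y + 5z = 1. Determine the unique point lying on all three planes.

Solving the 3×3 linear system -5x - 4y + z = 26, x + 12y + 12z = -49, 14x - 2y + 5z = 1 (e.g. by elimination or Cramer's rule, determinant = -1242) gives (-1, -5, 1).

(-1, -5, 1)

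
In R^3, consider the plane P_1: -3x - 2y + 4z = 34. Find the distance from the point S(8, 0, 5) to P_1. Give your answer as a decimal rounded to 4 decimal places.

n·S − d = (-3)·(8) + (-2)·(0) + (4)·(5) − 34 = -38; |n| = √29.
Distance = |-38| / √29 = 38/√29 ≈ 7.0564.

7.0564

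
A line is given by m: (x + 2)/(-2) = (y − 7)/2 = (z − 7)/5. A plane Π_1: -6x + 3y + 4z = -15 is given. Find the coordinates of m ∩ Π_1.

m has direction (-2, 2, 5) through (-2, 7, 7).
Substitute r = (-2, 7, 7) + t(-2, 2, 5) into the plane: 61 + 38t = -15, so t = -2.
Intersection: (-2, 7, 7) + (-2)·(-2, 2, 5) = (2, 3, -3).

(2, 3, -3)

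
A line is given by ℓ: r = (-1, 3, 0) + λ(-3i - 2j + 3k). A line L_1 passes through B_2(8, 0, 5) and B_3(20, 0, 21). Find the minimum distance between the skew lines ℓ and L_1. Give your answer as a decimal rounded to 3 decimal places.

4.514

A direction vector for L_1 is B_3 − B_2 = (12, 0, 16).
Common perpendicular direction n = (-3, -2, 3) × (12, 0, 16) = (-32, 84, 24).
With w = (8, 0, 5) − (-1, 3, 0) = (9, -3, 5), w · n = -420.
Distance = |w · n| / |n| = |-420| / √8656 ≈ 4.514.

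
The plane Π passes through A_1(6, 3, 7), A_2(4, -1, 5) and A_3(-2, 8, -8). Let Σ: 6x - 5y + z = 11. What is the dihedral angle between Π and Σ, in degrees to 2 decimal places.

A_1A_2 = (-2, -4, -2), A_1A_3 = (-8, 5, -15); a normal to Π is A_1A_2 × A_1A_3 = (70, -14, -42).
Using A_1: Π has equation 70x - 14y - 42z = 84.
cos θ = |n₁·n₂| / (|n₁||n₂|) = |448| / (√6860 · √62).
θ = arccos(0.68694) ≈ 46.61°.

46.61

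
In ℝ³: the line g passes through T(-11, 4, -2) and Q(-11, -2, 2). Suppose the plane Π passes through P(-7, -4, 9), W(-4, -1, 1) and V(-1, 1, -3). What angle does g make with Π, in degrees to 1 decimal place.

39.8

A direction vector for g is Q − T = (0, -6, 4).
PW = (3, 3, -8), PV = (6, 5, -12); a normal to Π is PW × PV = (4, -12, -3).
Using P: Π has equation 4x - 12y - 3z = -7.
sin θ = |n·v| / (|n||v|) = |60| / (√169 · √52) = 0.64004.
θ ≈ 39.8°.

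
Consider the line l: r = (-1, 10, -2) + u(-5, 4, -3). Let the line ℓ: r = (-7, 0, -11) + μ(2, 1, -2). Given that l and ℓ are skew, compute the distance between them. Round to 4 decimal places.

Common perpendicular direction n = (-5, 4, -3) × (2, 1, -2) = (-5, -16, -13).
With w = (-7, 0, -11) − (-1, 10, -2) = (-6, -10, -9), w · n = 307.
Distance = |w · n| / |n| = |307| / √450 ≈ 14.4721.

14.4721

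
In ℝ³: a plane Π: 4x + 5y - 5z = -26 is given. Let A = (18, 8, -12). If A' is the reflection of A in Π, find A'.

(-6, -22, 18)

λ = (n·A − d)/|n|² = (172 − (-26))/66 = 3.
Reflection = A − 2λn = (18, 8, -12) − 6·(4, 5, -5) = (-6, -22, 18).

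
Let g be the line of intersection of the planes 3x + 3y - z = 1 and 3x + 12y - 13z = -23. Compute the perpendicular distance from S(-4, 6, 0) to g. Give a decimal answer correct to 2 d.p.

Direction of g: (3, 3, -1) × (3, 12, -13) = (-27, 36, 27).
A point on g: solving the two plane equations with x = 4 gives (4, -4, -1).
Taking (4, -4, -1) on g with direction v = (-27, 36, 27): w = S − (4, -4, -1) = (-8, 10, 1), and w × v = (234, 189, -18).
Distance = |w × v| / |v| = √90801 / √2754 ≈ 5.74.

5.74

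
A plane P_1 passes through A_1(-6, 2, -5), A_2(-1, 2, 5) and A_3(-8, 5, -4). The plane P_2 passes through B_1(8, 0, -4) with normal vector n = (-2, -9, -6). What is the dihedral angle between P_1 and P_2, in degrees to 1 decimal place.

64.9

A_1A_2 = (5, 0, 10), A_1A_3 = (-2, 3, 1); a normal to P_1 is A_1A_2 × A_1A_3 = (-30, -25, 15).
Using A_1: P_1 has equation -30x - 25y + 15z = 55.
P_2: n·r = n·B_1 gives -2x - 9y - 6z = 8.
cos θ = |n₁·n₂| / (|n₁||n₂|) = |195| / (√1750 · √121).
θ = arccos(0.42376) ≈ 64.9°.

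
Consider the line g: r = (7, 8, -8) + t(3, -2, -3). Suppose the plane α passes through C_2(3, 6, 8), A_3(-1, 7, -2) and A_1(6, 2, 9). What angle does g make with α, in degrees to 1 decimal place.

C_2A_3 = (-4, 1, -10), C_2A_1 = (3, -4, 1); a normal to α is C_2A_3 × C_2A_1 = (-39, -26, 13).
Using C_2: α has equation -39x - 26y + 13z = -169.
sin θ = |n·v| / (|n||v|) = |-104| / (√2366 · √22) = 0.45584.
θ ≈ 27.1°.

27.1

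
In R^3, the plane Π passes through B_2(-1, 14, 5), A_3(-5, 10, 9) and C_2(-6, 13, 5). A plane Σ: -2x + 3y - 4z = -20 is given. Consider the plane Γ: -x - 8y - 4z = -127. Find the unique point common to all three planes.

(3, 10, 11)

B_2A_3 = (-4, -4, 4), B_2C_2 = (-5, -1, 0); a normal to Π is B_2A_3 × B_2C_2 = (4, -20, -16).
Using B_2: Π has equation 4x - 20y - 16z = -364.
Solving the 3×3 linear system 4x - 20y - 16z = -364, -2x + 3y - 4z = -20, -x - 8y - 4z = -127 (e.g. by elimination or Cramer's rule, determinant = -400) gives (3, 10, 11).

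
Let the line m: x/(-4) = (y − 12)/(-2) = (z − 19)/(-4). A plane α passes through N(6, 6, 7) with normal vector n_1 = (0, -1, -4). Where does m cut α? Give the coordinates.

m has direction (-4, -2, -4) through (0, 12, 19).
α: n_1·r = n_1·N gives -y - 4z = -34.
Substitute r = (0, 12, 19) + t(-4, -2, -4) into the plane: -88 + 18t = -34, so t = 3.
Intersection: (0, 12, 19) + 3·(-4, -2, -4) = (-12, 6, 7).

(-12, 6, 7)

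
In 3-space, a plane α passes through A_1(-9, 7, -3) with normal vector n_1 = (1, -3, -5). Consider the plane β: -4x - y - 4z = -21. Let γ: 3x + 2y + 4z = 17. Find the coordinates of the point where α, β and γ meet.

(1, -3, 5)

α: n_1·r = n_1·A_1 gives x - 3y - 5z = -15.
Solving the 3×3 linear system x - 3y - 5z = -15, -4x - y - 4z = -21, 3x + 2y + 4z = 17 (e.g. by elimination or Cramer's rule, determinant = 17) gives (1, -3, 5).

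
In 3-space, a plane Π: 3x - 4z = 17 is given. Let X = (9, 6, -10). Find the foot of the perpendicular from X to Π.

Foot = X − λn with λ = (n·X − d)/|n|² = (67 − 17)/25 = 2.
Foot = (9, 6, -10) − 2·(3, 0, -4) = (3, 6, -2).

(3, 6, -2)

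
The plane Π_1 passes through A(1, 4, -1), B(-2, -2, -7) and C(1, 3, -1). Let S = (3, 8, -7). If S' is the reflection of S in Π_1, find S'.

(-5, 8, -3)

AB = (-3, -6, -6), AC = (0, -1, 0); a normal to Π_1 is AB × AC = (-6, 0, 3).
Using A: Π_1 has equation -6x + 3z = -9.
λ = (n·S − d)/|n|² = (-39 − (-9))/45 = -2/3.
Reflection = S − 2λn = (3, 8, -7) − (-4/3)·(-6, 0, 3) = (-5, 8, -3).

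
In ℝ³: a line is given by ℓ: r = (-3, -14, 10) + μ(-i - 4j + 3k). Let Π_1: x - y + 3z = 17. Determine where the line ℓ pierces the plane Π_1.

(-1, -6, 4)

Substitute r = (-3, -14, 10) + t(-1, -4, 3) into the plane: 41 + 12t = 17, so t = -2.
Intersection: (-3, -14, 10) + (-2)·(-1, -4, 3) = (-1, -6, 4).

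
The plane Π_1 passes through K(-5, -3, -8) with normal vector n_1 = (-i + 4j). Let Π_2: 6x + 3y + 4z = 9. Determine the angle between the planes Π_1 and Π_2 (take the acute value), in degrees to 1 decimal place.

79.3

Π_1: n_1·r = n_1·K gives -x + 4y = -7.
cos θ = |n₁·n₂| / (|n₁||n₂|) = |6| / (√17 · √61).
θ = arccos(0.18632) ≈ 79.3°.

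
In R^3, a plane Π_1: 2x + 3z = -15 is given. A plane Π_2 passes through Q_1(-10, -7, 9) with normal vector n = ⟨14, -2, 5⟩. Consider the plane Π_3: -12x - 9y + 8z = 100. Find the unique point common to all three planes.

Π_2: n·r = n·Q_1 gives 14x - 2y + 5z = -81.
Solving the 3×3 linear system 2x + 3z = -15, 14x - 2y + 5z = -81, -12x - 9y + 8z = 100 (e.g. by elimination or Cramer's rule, determinant = -392) gives (-6, -4, -1).

(-6, -4, -1)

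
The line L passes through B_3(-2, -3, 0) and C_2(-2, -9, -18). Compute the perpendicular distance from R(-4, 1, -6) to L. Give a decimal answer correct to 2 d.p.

6.03

A direction vector for L is C_2 − B_3 = (0, -6, -18).
Taking (-2, -3, 0) on L with direction v = (0, -6, -18): w = R − (-2, -3, 0) = (-2, 4, -6), and w × v = (-108, -36, 12).
Distance = |w × v| / |v| = √13104 / √360 ≈ 6.03.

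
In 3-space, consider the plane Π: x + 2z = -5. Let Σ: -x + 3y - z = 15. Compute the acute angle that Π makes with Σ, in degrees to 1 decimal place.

cos θ = |n₁·n₂| / (|n₁||n₂|) = |-3| / (√5 · √11).
θ = arccos(0.40452) ≈ 66.1°.

66.1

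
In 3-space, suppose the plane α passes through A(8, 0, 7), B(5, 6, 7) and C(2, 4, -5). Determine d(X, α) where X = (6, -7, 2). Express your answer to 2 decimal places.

3.29

AB = (-3, 6, 0), AC = (-6, 4, -12); a normal to α is AB × AC = (-72, -36, 24).
Using A: α has equation -72x - 36y + 24z = -408.
n·X − d = (-72)·(6) + (-36)·(-7) + (24)·(2) − (-408) = 276; |n| = √7056.
Distance = |276| / √7056 = 276/√7056 ≈ 3.29.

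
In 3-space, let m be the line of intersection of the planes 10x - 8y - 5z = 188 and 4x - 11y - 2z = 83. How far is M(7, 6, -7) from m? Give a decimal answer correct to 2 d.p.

Direction of m: (10, -8, -5) × (4, -11, -2) = (-39, 0, -78).
A point on m: solving the two plane equations with x = 12 gives (12, -1, -12).
Taking (12, -1, -12) on m with direction v = (-39, 0, -78): w = M − (12, -1, -12) = (-5, 7, 5), and w × v = (-546, -585, 273).
Distance = |w × v| / |v| = √714870 / √7605 ≈ 9.70.

9.70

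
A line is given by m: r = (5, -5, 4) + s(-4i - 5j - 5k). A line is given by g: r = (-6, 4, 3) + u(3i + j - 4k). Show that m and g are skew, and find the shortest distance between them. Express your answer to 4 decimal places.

Common perpendicular direction n = (-4, -5, -5) × (3, 1, -4) = (25, -31, 11).
With w = (-6, 4, 3) − (5, -5, 4) = (-11, 9, -1), w · n = -565.
Since n ≠ 0 the lines are not parallel, and w · n = -565 ≠ 0 so they do not intersect; hence they are skew.
Distance = |w · n| / |n| = |-565| / √1707 ≈ 13.6751.

13.6751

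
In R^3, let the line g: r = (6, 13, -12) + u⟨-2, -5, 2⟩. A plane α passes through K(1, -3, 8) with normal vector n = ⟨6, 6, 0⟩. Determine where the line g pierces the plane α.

α: n·r = n·K gives 6x + 6y = -12.
Substitute r = (6, 13, -12) + t(-2, -5, 2) into the plane: 114 + (-42)t = -12, so t = 3.
Intersection: (6, 13, -12) + 3·(-2, -5, 2) = (0, -2, -6).

(0, -2, -6)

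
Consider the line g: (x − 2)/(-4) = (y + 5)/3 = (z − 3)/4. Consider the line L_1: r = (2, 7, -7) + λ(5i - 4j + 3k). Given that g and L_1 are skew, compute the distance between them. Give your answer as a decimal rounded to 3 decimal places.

9.207

g has direction (-4, 3, 4) through (2, -5, 3).
Common perpendicular direction n = (-4, 3, 4) × (5, -4, 3) = (25, 32, 1).
With w = (2, 7, -7) − (2, -5, 3) = (0, 12, -10), w · n = 374.
Distance = |w · n| / |n| = |374| / √1650 ≈ 9.207.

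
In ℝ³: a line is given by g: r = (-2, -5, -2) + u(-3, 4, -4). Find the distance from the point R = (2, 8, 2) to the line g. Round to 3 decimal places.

Taking (-2, -5, -2) on g with direction v = (-3, 4, -4): w = R − (-2, -5, -2) = (4, 13, 4), and w × v = (-68, 4, 55).
Distance = |w × v| / |v| = √7665 / √41 ≈ 13.673.

13.673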